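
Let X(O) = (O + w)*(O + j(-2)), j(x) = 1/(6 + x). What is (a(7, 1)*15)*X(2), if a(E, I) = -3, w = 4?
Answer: -1215/2 ≈ -607.50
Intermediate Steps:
X(O) = (4 + O)*(¼ + O) (X(O) = (O + 4)*(O + 1/(6 - 2)) = (4 + O)*(O + 1/4) = (4 + O)*(O + ¼) = (4 + O)*(¼ + O))
(a(7, 1)*15)*X(2) = (-3*15)*(1 + 2² + (17/4)*2) = -45*(1 + 4 + 17/2) = -45*27/2 = -1215/2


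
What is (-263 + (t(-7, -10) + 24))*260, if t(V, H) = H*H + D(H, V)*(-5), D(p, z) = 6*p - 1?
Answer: 43160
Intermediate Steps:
D(p, z) = -1 + 6*p
t(V, H) = 5 + H² - 30*H (t(V, H) = H*H + (-1 + 6*H)*(-5) = H² + (5 - 30*H) = 5 + H² - 30*H)
(-263 + (t(-7, -10) + 24))*260 = (-263 + ((5 + (-10)² - 30*(-10)) + 24))*260 = (-263 + ((5 + 100 + 300) + 24))*260 = (-263 + (405 + 24))*260 = (-263 + 429)*260 = 166*260 = 43160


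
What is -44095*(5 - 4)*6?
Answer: -264570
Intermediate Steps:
-44095*(5 - 4)*6 = -44095*6 = -264570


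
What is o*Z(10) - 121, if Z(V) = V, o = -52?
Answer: -641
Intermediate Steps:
o*Z(10) - 121 = -52*10 - 121 = -520 - 121 = -641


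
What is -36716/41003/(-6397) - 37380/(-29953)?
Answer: 1400818767704/1122365401289 ≈ 1.2481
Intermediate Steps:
-36716/41003/(-6397) - 37380/(-29953) = -36716*1/41003*(-1/6397) - 37380*(-1/29953) = -36716/41003*(-1/6397) + 5340/4279 = 36716/262296191 + 5340/4279 = 1400818767704/1122365401289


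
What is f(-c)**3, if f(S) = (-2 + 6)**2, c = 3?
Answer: 4096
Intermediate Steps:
f(S) = 16 (f(S) = 4**2 = 16)
f(-c)**3 = 16**3 = 4096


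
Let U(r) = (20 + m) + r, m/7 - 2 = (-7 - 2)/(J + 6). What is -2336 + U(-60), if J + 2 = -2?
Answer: -4787/2 ≈ -2393.5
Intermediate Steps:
J = -4 (J = -2 - 2 = -4)
m = -35/2 (m = 14 + 7*((-7 - 2)/(-4 + 6)) = 14 + 7*(-9/2) = 14 - 63/2 = -35/2 ≈ -17.500)
U(r) = 5/2 + r (U(r) = (20 - 35/2) + r = 5/2 + r)
-2336 + U(-60) = -2336 + (5/2 - 60) = -2336 - 115/2 = -4787/2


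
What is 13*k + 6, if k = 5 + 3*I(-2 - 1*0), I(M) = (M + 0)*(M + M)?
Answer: 383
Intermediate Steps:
I(M) = 2*M**2 (I(M) = M*(2*M) = 2*M**2)
k = 29 (k = 5 + 3*(2*(-2 - 1*0)**2) = 5 + 3*(2*(-2 + 0)**2) = 5 + 3*(2*(-2)**2) = 5 + 3*(2*4) = 5 + 3*8 = 5 + 24 = 29)
13*k + 6 = 13*29 + 6 = 377 + 6 = 383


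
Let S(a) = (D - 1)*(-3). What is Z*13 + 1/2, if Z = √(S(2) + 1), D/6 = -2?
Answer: ½ + 26*√10 ≈ 82.719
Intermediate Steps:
D = -12 (D = 6*(-2) = -12)
S(a) = 39 (S(a) = (-12 - 1)*(-3) = -13*(-3) = 39)
Z = 2*√10 (Z = √(39 + 1) = √40 = 2*√10 ≈ 6.3246)
Z*13 + 1/2 = (2*√10)*13 + 1/2 = 26*√10 + ½ = ½ + 26*√10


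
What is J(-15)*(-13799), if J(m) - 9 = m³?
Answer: 46447434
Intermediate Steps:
J(m) = 9 + m³
J(-15)*(-13799) = (9 + (-15)³)*(-13799) = (9 - 3375)*(-13799) = -3366*(-13799) = 46447434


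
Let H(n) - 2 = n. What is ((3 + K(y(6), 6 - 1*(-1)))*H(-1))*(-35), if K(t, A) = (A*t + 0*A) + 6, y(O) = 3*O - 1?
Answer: -4480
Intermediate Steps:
H(n) = 2 + n
y(O) = -1 + 3*O
K(t, A) = 6 + A*t (K(t, A) = (A*t + 0) + 6 = A*t + 6 = 6 + A*t)
((3 + K(y(6), 6 - 1*(-1)))*H(-1))*(-35) = ((3 + (6 + (6 - 1*(-1))*(-1 + 3*6)))*(2 - 1))*(-35) = ((3 + (6 + (6 + 1)*(-1 + 18)))*1)*(-35) = ((3 + (6 + 7*17))*1)*(-35) = ((3 + (6 + 119))*1)*(-35) = ((3 + 125)*1)*(-35) = (128*1)*(-35) = 128*(-35) = -4480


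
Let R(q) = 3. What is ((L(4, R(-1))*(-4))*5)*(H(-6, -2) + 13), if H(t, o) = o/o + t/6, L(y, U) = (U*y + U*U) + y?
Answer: -6500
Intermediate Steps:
L(y, U) = y + U**2 + U*y (L(y, U) = (U*y + U**2) + y = (U**2 + U*y) + y = y + U**2 + U*y)
H(t, o) = 1 + t/6 (H(t, o) = 1 + t*(1/6) = 1 + t/6)
((L(4, R(-1))*(-4))*5)*(H(-6, -2) + 13) = (((4 + 3**2 + 3*4)*(-4))*5)*((1 + (1/6)*(-6)) + 13) = (((4 + 9 + 12)*(-4))*5)*((1 - 1) + 13) = ((25*(-4))*5)*(0 + 13) = -100*5*13 = -500*13 = -6500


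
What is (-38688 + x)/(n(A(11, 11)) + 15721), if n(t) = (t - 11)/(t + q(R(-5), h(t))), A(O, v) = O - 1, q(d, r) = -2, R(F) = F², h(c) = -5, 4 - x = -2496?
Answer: -289504/125767 ≈ -2.3019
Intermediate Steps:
x = 2500 (x = 4 - 1*(-2496) = 4 + 2496 = 2500)
A(O, v) = -1 + O
n(t) = (-11 + t)/(-2 + t) (n(t) = (t - 11)/(t - 2) = (-11 + t)/(-2 + t))
(-38688 + x)/(n(A(11, 11)) + 15721) = (-38688 + 2500)/((-11 + (-1 + 11))/(-2 + (-1 + 11)) + 15721) = -36188/((-11 + 10)/(-2 + 10) + 15721) = -36188/(-1/8 + 15721) = -36188/((⅛)*(-1) + 15721) = -36188/(-⅛ + 15721) = -36188/125767/8 = -36188*8/125767 = -289504/125767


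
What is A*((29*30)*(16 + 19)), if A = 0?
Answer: 0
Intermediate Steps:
A*((29*30)*(16 + 19)) = 0*((29*30)*(16 + 19)) = 0*(870*35) = 0*30450 = 0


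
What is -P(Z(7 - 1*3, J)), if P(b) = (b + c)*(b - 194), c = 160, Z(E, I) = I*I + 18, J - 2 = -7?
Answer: 30653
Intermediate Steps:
J = -5 (J = 2 - 7 = -5)
Z(E, I) = 18 + I**2 (Z(E, I) = I**2 + 18 = 18 + I**2)
P(b) = (-194 + b)*(160 + b) (P(b) = (b + 160)*(b - 194) = (160 + b)*(-194 + b) = (-194 + b)*(160 + b))
-P(Z(7 - 1*3, J)) = -(-31040 + (18 + (-5)**2)**2 - 34*(18 + (-5)**2)) = -(-31040 + (18 + 25)**2 - 34*(18 + 25)) = -(-31040 + 43**2 - 34*43) = -(-31040 + 1849 - 1462) = -1*(-30653) = 30653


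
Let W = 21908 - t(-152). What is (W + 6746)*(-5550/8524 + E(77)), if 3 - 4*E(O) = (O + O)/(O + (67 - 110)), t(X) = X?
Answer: -1078467834/36227 ≈ -29770.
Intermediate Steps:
W = 22060 (W = 21908 - 1*(-152) = 21908 + 152 = 22060)
E(O) = 3/4 - O/(2*(-43 + O)) (E(O) = 3/4 - (O + O)/(4*(O + (67 - 110))) = 3/4 - 2*O/(4*(O - 43)) = 3/4 - 2*O/(4*(-43 + O)) = 3/4 - O/(2*(-43 + O)))
(W + 6746)*(-5550/8524 + E(77)) = (22060 + 6746)*(-5550/8524 + (-129 + 77)/(4*(-43 + 77))) = 28806*(-5550*1/8524 + (1/4)*(-52)/34) = 28806*(-2775/4262 + (1/4)*(1/34)*(-52)) = 28806*(-2775/4262 - 13/34) = 28806*(-37439/36227) = -1078467834/36227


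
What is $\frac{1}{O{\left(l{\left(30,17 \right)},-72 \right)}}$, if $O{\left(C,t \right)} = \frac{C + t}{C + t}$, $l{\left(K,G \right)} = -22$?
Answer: $1$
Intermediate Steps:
$O{\left(C,t \right)} = 1$
$\frac{1}{O{\left(l{\left(30,17 \right)},-72 \right)}} = 1^{-1} = 1$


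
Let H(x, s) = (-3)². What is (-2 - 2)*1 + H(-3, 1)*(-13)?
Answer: -121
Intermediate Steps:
H(x, s) = 9
(-2 - 2)*1 + H(-3, 1)*(-13) = (-2 - 2)*1 + 9*(-13) = -4*1 - 117 = -4 - 117 = -121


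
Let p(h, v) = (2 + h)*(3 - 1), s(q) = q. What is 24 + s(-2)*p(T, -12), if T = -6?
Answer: 40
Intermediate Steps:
p(h, v) = 4 + 2*h (p(h, v) = (2 + h)*2 = 4 + 2*h)
24 + s(-2)*p(T, -12) = 24 - 2*(4 + 2*(-6)) = 24 - 2*(4 - 12) = 24 - 2*(-8) = 24 + 16 = 40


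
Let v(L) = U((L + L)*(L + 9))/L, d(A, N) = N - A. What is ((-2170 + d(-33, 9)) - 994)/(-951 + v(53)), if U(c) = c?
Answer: 3122/827 ≈ 3.7751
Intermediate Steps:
v(L) = 18 + 2*L (v(L) = ((L + L)*(L + 9))/L = ((2*L)*(9 + L))/L = (2*L*(9 + L))/L = 18 + 2*L)
((-2170 + d(-33, 9)) - 994)/(-951 + v(53)) = ((-2170 + (9 - 1*(-33))) - 994)/(-951 + (18 + 2*53)) = ((-2170 + (9 + 33)) - 994)/(-951 + (18 + 106)) = ((-2170 + 42) - 994)/(-951 + 124) = (-2128 - 994)/(-827) = -3122*(-1/827) = 3122/827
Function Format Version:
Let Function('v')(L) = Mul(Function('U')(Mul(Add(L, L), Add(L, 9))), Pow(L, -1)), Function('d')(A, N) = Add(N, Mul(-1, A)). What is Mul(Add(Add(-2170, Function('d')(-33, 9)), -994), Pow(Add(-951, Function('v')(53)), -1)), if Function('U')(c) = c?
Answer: Rational(3122, 827) ≈ 3.7751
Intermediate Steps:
Function('v')(L) = Add(18, Mul(2, L)) (Function('v')(L) = Mul(Mul(Add(L, L), Add(L, 9)), Pow(L, -1)) = Mul(Mul(Mul(2, L), Add(9, L)), Pow(L, -1)) = Mul(Mul(2, L, Add(9, L)), Pow(L, -1)) = Add(18, Mul(2, L)))
Mul(Add(Add(-2170, Function('d')(-33, 9)), -994), Pow(Add(-951, Function('v')(53)), -1)) = Mul(Add(Add(-2170, Add(9, Mul(-1, -33))), -994), Pow(Add(-951, Add(18, Mul(2, 53))), -1)) = Mul(Add(Add(-2170, Add(9, 33)), -994), Pow(Add(-951, Add(18, 106)), -1)) = Mul(Add(Add(-2170, 42), -994), Pow(Add(-951, 124), -1)) = Mul(Add(-2128, -994), Pow(-827, -1)) = Mul(-3122, Rational(-1, 827)) = Rational(3122, 827)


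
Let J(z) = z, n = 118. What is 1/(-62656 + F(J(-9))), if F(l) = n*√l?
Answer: -15664/981474913 - 177*I/1962949826 ≈ -1.596e-5 - 9.017e-8*I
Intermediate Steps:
F(l) = 118*√l
1/(-62656 + F(J(-9))) = 1/(-62656 + 118*√(-9)) = 1/(-62656 + 118*(3*I)) = 1/(-62656 + 354*I) = (-62656 - 354*I)/3925899652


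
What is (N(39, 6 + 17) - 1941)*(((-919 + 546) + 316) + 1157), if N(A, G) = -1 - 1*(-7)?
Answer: -2128500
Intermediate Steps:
N(A, G) = 6 (N(A, G) = -1 + 7 = 6)
(N(39, 6 + 17) - 1941)*(((-919 + 546) + 316) + 1157) = (6 - 1941)*(((-919 + 546) + 316) + 1157) = -1935*((-373 + 316) + 1157) = -1935*(-57 + 1157) = -1935*1100 = -2128500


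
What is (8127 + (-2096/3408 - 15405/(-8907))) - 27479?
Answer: -12237441928/632397 ≈ -19351.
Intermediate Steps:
(8127 + (-2096/3408 - 15405/(-8907))) - 27479 = (8127 + (-2096*1/3408 - 15405*(-1/8907))) - 27479 = (8127 + (-131/213 + 5135/2969)) - 27479 = (8127 + 704816/632397) - 27479 = 5140195235/632397 - 27479 = -12237441928/632397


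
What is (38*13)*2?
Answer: 988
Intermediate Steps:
(38*13)*2 = 494*2 = 988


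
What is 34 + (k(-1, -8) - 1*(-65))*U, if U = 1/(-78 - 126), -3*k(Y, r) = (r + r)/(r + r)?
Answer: 10307/306 ≈ 33.683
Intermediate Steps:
k(Y, r) = -⅓ (k(Y, r) = -(r + r)/(3*(r + r)) = -2*r/(3*(2*r)) = -2*r*1/(2*r)/3 = -⅓*1 = -⅓)
U = -1/204 (U = 1/(-204) = -1/204 ≈ -0.0049020)
34 + (k(-1, -8) - 1*(-65))*U = 34 + (-⅓ - 1*(-65))*(-1/204) = 34 + (-⅓ + 65)*(-1/204) = 34 + (194/3)*(-1/204) = 34 - 97/306 = 10307/306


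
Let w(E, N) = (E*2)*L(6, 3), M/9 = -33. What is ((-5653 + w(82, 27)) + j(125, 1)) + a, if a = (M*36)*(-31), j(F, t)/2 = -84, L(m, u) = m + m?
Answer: 327599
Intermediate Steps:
L(m, u) = 2*m
j(F, t) = -168 (j(F, t) = 2*(-84) = -168)
M = -297 (M = 9*(-33) = -297)
w(E, N) = 24*E (w(E, N) = (E*2)*(2*6) = (2*E)*12 = 24*E)
a = 331452 (a = -297*36*(-31) = -10692*(-31) = 331452)
((-5653 + w(82, 27)) + j(125, 1)) + a = ((-5653 + 24*82) - 168) + 331452 = ((-5653 + 1968) - 168) + 331452 = (-3685 - 168) + 331452 = -3853 + 331452 = 327599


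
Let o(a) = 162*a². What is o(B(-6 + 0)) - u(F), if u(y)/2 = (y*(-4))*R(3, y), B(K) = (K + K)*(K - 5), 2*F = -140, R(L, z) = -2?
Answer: 2823808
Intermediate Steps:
F = -70 (F = (½)*(-140) = -70)
B(K) = 2*K*(-5 + K) (B(K) = (2*K)*(-5 + K) = 2*K*(-5 + K))
u(y) = 16*y (u(y) = 2*((y*(-4))*(-2)) = 2*(-4*y*(-2)) = 2*(8*y) = 16*y)
o(B(-6 + 0)) - u(F) = 162*(2*(-6 + 0)*(-5 + (-6 + 0)))² - 16*(-70) = 162*(2*(-6)*(-5 - 6))² - 1*(-1120) = 162*(2*(-6)*(-11))² + 1120 = 162*132² + 1120 = 162*17424 + 1120 = 2822688 + 1120 = 2823808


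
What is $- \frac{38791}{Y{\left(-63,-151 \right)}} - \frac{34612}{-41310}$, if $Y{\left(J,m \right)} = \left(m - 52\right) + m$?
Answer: $\frac{15830479}{143370} \approx 110.42$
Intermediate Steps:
$Y{\left(J,m \right)} = -52 + 2 m$ ($Y{\left(J,m \right)} = \left(-52 + m\right) + m = -52 + 2 m$)
$- \frac{38791}{Y{\left(-63,-151 \right)}} - \frac{34612}{-41310} = - \frac{38791}{-52 + 2 \left(-151\right)} - \frac{34612}{-41310} = - \frac{38791}{-52 - 302} - - \frac{1018}{1215} = - \frac{38791}{-354} + \frac{1018}{1215} = \left(-38791\right) \left(- \frac{1}{354}\right) + \frac{1018}{1215} = \frac{38791}{354} + \frac{1018}{1215} = \frac{15830479}{143370}$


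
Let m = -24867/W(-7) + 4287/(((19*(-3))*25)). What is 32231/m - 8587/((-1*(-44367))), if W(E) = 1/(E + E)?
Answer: -740735137952/7336709956407 ≈ -0.10096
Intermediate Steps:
W(E) = 1/(2*E)
m = 165364121/475 (m = -24867/((½)/(-7)) + 4287/(((19*(-3))*25)) = -24867/((½)*(-⅐)) + 4287/((-57*25)) = -24867/(-1/14) + 4287/(-1425) = -24867*(-14) + 4287*(-1/1425) = 348138 - 1429/475 = 165364121/475 ≈ 3.4814e+5)
32231/m - 8587/((-1*(-44367))) = 32231/(165364121/475) - 8587/((-1*(-44367))) = 32231*(475/165364121) - 8587/44367 = 15309725/165364121 - 8587*1/44367 = 15309725/165364121 - 8587/44367 = -740735137952/7336709956407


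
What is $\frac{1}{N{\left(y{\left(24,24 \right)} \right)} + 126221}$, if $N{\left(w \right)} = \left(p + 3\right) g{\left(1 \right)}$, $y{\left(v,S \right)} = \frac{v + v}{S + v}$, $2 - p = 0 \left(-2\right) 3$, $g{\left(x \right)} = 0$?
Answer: $\frac{1}{126221} \approx 7.9226 \cdot 10^{-6}$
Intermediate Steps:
$p = 2$ ($p = 2 - 0 \left(-2\right) 3 = 2 - 0 \cdot 3 = 2 - 0 = 2 + 0 = 2$)
$y{\left(v,S \right)} = \frac{2 v}{S + v}$
$N{\left(w \right)} = 0$ ($N{\left(w \right)} = \left(2 + 3\right) 0 = 5 \cdot 0 = 0$)
$\frac{1}{N{\left(y{\left(24,24 \right)} \right)} + 126221} = \frac{1}{0 + 126221} = \frac{1}{126221}$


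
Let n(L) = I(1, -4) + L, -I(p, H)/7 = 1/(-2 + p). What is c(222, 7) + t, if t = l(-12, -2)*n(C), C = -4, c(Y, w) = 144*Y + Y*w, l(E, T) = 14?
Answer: 33564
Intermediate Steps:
I(p, H) = -7/(-2 + p)
n(L) = 7 + L (n(L) = -7/(-2 + 1) + L = -7/(-1) + L = -7*(-1) + L = 7 + L)
t = 42 (t = 14*(7 - 4) = 14*3 = 42)
c(222, 7) + t = 222*(144 + 7) + 42 = 222*151 + 42 = 33522 + 42 = 33564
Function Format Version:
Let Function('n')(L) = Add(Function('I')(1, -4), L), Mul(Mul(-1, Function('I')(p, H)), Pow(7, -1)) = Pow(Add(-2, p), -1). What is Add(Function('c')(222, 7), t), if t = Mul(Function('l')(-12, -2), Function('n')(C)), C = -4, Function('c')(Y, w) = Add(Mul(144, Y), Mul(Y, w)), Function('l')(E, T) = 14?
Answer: 33564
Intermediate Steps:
Function('I')(p, H) = Mul(-7, Pow(Add(-2, p), -1))
Function('n')(L) = Add(7, L) (Function('n')(L) = Add(Mul(-7, Pow(Add(-2, 1), -1)), L) = Add(Mul(-7, Pow(-1, -1)), L) = Add(Mul(-7, -1), L) = Add(7, L))
t = 42 (t = Mul(14, Add(7, -4)) = Mul(14, 3) = 42)
Add(Function('c')(222, 7), t) = Add(Mul(222, Add(144, 7)), 42) = Add(Mul(222, 151), 42) = Add(33522, 42) = 33564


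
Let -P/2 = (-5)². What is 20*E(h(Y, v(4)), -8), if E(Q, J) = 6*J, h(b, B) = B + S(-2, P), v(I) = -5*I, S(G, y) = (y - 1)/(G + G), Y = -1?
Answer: -960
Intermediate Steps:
P = -50 (P = -2*(-5)² = -2*25 = -50)
S(G, y) = (-1 + y)/(2*G) (S(G, y) = (-1 + y)/((2*G)) = (-1 + y)*(1/(2*G)) = (-1 + y)/(2*G))
h(b, B) = 51/4 + B (h(b, B) = B + (½)*(-1 - 50)/(-2) = B + (½)*(-½)*(-51) = B + 51/4 = 51/4 + B)
20*E(h(Y, v(4)), -8) = 20*(6*(-8)) = 20*(-48) = -960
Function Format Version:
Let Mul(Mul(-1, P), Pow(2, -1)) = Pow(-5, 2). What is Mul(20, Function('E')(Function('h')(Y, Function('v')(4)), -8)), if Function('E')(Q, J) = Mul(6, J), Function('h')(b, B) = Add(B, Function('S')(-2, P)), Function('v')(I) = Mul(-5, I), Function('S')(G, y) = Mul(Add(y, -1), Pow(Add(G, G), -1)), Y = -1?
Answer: -960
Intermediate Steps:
P = -50 (P = Mul(-2, Pow(-5, 2)) = Mul(-2, 25) = -50)
Function('S')(G, y) = Mul(Rational(1, 2), Pow(G, -1), Add(-1, y)) (Function('S')(G, y) = Mul(Add(-1, y), Pow(Mul(2, G), -1)) = Mul(Add(-1, y), Mul(Rational(1, 2), Pow(G, -1))) = Mul(Rational(1, 2), Pow(G, -1), Add(-1, y)))
Function('h')(b, B) = Add(Rational(51, 4), B) (Function('h')(b, B) = Add(B, Mul(Rational(1, 2), Pow(-2, -1), Add(-1, -50))) = Add(B, Mul(Rational(1, 2), Rational(-1, 2), -51)) = Add(B, Rational(51, 4)) = Add(Rational(51, 4), B))
Mul(20, Function('E')(Function('h')(Y, Function('v')(4)), -8)) = Mul(20, Mul(6, -8)) = Mul(20, -48) = -960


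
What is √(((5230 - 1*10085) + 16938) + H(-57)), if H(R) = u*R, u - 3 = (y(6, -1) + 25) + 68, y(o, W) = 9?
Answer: √6098 ≈ 78.090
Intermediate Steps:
u = 105 (u = 3 + ((9 + 25) + 68) = 3 + (34 + 68) = 3 + 102 = 105)
H(R) = 105*R
√(((5230 - 1*10085) + 16938) + H(-57)) = √(((5230 - 1*10085) + 16938) + 105*(-57)) = √(((5230 - 10085) + 16938) - 5985) = √((-4855 + 16938) - 5985) = √(12083 - 5985) = √6098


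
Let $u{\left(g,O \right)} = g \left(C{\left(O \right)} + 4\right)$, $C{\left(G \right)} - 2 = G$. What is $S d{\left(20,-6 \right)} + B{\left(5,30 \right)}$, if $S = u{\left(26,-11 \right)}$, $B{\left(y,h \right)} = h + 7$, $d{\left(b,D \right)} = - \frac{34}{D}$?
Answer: $- \frac{2099}{3} \approx -699.67$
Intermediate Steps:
$C{\left(G \right)} = 2 + G$
$u{\left(g,O \right)} = g \left(6 + O\right)$ ($u{\left(g,O \right)} = g \left(\left(2 + O\right) + 4\right) = g \left(6 + O\right)$)
$B{\left(y,h \right)} = 7 + h$
$S = -130$ ($S = 26 \left(6 - 11\right) = 26 \left(-5\right) = -130$)
$S d{\left(20,-6 \right)} + B{\left(5,30 \right)} = - 130 \left(- \frac{34}{-6}\right) + \left(7 + 30\right) = - 130 \left(\left(-34\right) \left(- \frac{1}{6}\right)\right) + 37 = \left(-130\right) \frac{17}{3} + 37 = - \frac{2210}{3} + 37 = - \frac{2099}{3}$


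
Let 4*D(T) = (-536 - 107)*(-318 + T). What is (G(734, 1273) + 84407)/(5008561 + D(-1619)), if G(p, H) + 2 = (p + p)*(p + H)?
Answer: 4040908/7093245 ≈ 0.56968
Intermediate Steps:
G(p, H) = -2 + 2*p*(H + p) (G(p, H) = -2 + (p + p)*(p + H) = -2 + (2*p)*(H + p) = -2 + 2*p*(H + p))
D(T) = 102237/2 - 643*T/4 (D(T) = ((-536 - 107)*(-318 + T))/4 = (-643*(-318 + T))/4 = (204474 - 643*T)/4 = 102237/2 - 643*T/4)
(G(734, 1273) + 84407)/(5008561 + D(-1619)) = ((-2 + 2*734² + 2*1273*734) + 84407)/(5008561 + (102237/2 - 643/4*(-1619))) = ((-2 + 2*538756 + 1868764) + 84407)/(5008561 + (102237/2 + 1041017/4)) = ((-2 + 1077512 + 1868764) + 84407)/(5008561 + 1245491/4) = (2946274 + 84407)/(21279735/4) = 3030681*(4/21279735) = 4040908/7093245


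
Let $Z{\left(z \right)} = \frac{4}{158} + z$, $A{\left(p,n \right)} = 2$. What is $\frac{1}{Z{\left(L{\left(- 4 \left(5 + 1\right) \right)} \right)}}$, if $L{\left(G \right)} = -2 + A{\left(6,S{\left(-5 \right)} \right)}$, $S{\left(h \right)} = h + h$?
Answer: $\frac{79}{2} \approx 39.5$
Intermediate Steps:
$S{\left(h \right)} = 2 h$
$L{\left(G \right)} = 0$ ($L{\left(G \right)} = -2 + 2 = 0$)
$Z{\left(z \right)} = \frac{2}{79} + z$ ($Z{\left(z \right)} = 4 \cdot \frac{1}{158} + z = \frac{2}{79} + z$)
$\frac{1}{Z{\left(L{\left(- 4 \left(5 + 1\right) \right)} \right)}} = \frac{1}{\frac{2}{79} + 0} = \frac{1}{\frac{2}{79}} = \frac{79}{2}$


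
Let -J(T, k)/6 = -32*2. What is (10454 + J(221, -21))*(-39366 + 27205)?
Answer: -131800918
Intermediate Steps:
J(T, k) = 384 (J(T, k) = -(-192)*2 = -6*(-64) = 384)
(10454 + J(221, -21))*(-39366 + 27205) = (10454 + 384)*(-39366 + 27205) = 10838*(-12161) = -131800918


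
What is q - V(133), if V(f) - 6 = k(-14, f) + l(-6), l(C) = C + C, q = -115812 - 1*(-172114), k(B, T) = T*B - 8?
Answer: 58178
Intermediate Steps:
k(B, T) = -8 + B*T (k(B, T) = B*T - 8 = -8 + B*T)
q = 56302 (q = -115812 + 172114 = 56302)
l(C) = 2*C
V(f) = -14 - 14*f (V(f) = 6 + ((-8 - 14*f) + 2*(-6)) = 6 + ((-8 - 14*f) - 12) = 6 + (-20 - 14*f) = -14 - 14*f)
q - V(133) = 56302 - (-14 - 14*133) = 56302 - (-14 - 1862) = 56302 - 1*(-1876) = 56302 + 1876 = 58178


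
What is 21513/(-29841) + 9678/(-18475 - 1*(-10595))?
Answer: -76387273/39191180 ≈ -1.9491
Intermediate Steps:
21513/(-29841) + 9678/(-18475 - 1*(-10595)) = 21513*(-1/29841) + 9678/(-18475 + 10595) = -7171/9947 + 9678/(-7880) = -7171/9947 + 9678*(-1/7880) = -7171/9947 - 4839/3940 = -76387273/39191180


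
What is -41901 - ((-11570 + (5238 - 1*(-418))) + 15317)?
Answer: -51304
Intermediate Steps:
-41901 - ((-11570 + (5238 - 1*(-418))) + 15317) = -41901 - ((-11570 + (5238 + 418)) + 15317) = -41901 - ((-11570 + 5656) + 15317) = -41901 - (-5914 + 15317) = -41901 - 1*9403 = -41901 - 9403 = -51304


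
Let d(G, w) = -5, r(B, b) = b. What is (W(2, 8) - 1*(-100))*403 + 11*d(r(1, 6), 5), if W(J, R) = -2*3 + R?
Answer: 41051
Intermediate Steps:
W(J, R) = -6 + R
(W(2, 8) - 1*(-100))*403 + 11*d(r(1, 6), 5) = ((-6 + 8) - 1*(-100))*403 + 11*(-5) = (2 + 100)*403 - 55 = 102*403 - 55 = 41106 - 55 = 41051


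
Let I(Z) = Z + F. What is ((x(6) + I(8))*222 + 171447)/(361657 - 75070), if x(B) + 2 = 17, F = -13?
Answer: 57889/95529 ≈ 0.60598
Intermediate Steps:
x(B) = 15 (x(B) = -2 + 17 = 15)
I(Z) = -13 + Z (I(Z) = Z - 13 = -13 + Z)
((x(6) + I(8))*222 + 171447)/(361657 - 75070) = ((15 + (-13 + 8))*222 + 171447)/(361657 - 75070) = ((15 - 5)*222 + 171447)/286587 = (10*222 + 171447)*(1/286587) = (2220 + 171447)*(1/286587) = 173667*(1/286587) = 57889/95529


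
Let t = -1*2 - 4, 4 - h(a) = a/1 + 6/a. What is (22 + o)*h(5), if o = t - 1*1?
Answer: -33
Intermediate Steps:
h(a) = 4 - a - 6/a (h(a) = 4 - (a/1 + 6/a) = 4 - (a*1 + 6/a) = 4 - (a + 6/a) = 4 + (-a - 6/a) = 4 - a - 6/a)
t = -6 (t = -2 - 4 = -6)
o = -7 (o = -6 - 1*1 = -6 - 1 = -7)
(22 + o)*h(5) = (22 - 7)*(4 - 1*5 - 6/5) = 15*(4 - 5 - 6*1/5) = 15*(4 - 5 - 6/5) = 15*(-11/5) = -33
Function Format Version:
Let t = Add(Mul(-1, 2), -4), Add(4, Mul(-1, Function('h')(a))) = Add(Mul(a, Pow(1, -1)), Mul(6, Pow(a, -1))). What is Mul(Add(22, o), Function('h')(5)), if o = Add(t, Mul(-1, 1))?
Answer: -33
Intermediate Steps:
Function('h')(a) = Add(4, Mul(-1, a), Mul(-6, Pow(a, -1))) (Function('h')(a) = Add(4, Mul(-1, Add(Mul(a, Pow(1, -1)), Mul(6, Pow(a, -1))))) = Add(4, Mul(-1, Add(Mul(a, 1), Mul(6, Pow(a, -1))))) = Add(4, Mul(-1, Add(a, Mul(6, Pow(a, -1))))) = Add(4, Add(Mul(-1, a), Mul(-6, Pow(a, -1)))) = Add(4, Mul(-1, a), Mul(-6, Pow(a, -1))))
t = -6 (t = Add(-2, -4) = -6)
o = -7 (o = Add(-6, Mul(-1, 1)) = Add(-6, -1) = -7)
Mul(Add(22, o), Function('h')(5)) = Mul(Add(22, -7), Add(4, Mul(-1, 5), Mul(-6, Pow(5, -1)))) = Mul(15, Add(4, -5, Mul(-6, Rational(1, 5)))) = Mul(15, Add(4, -5, Rational(-6, 5))) = Mul(15, Rational(-11, 5)) = -33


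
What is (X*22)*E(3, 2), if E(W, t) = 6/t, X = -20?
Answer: -1320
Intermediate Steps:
(X*22)*E(3, 2) = (-20*22)*(6/2) = -2640/2 = -440*3 = -1320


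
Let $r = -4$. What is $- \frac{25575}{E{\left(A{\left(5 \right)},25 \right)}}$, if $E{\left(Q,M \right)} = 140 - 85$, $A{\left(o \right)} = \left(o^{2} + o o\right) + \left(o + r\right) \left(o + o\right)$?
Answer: $-465$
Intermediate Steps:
$A{\left(o \right)} = 2 o^{2} + 2 o \left(-4 + o\right)$ ($A{\left(o \right)} = \left(o^{2} + o o\right) + \left(o - 4\right) \left(o + o\right) = \left(o^{2} + o^{2}\right) + \left(-4 + o\right) 2 o = 2 o^{2} + 2 o \left(-4 + o\right)$)
$E{\left(Q,M \right)} = 55$ ($E{\left(Q,M \right)} = 140 - 85 = 55$)
$- \frac{25575}{E{\left(A{\left(5 \right)},25 \right)}} = - \frac{25575}{55} = \left(-25575\right) \frac{1}{55} = -465$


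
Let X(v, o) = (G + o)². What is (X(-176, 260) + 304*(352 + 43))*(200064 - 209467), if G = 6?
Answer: -1794430908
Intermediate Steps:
X(v, o) = (6 + o)²
(X(-176, 260) + 304*(352 + 43))*(200064 - 209467) = ((6 + 260)² + 304*(352 + 43))*(200064 - 209467) = (266² + 304*395)*(-9403) = (70756 + 120080)*(-9403) = 190836*(-9403) = -1794430908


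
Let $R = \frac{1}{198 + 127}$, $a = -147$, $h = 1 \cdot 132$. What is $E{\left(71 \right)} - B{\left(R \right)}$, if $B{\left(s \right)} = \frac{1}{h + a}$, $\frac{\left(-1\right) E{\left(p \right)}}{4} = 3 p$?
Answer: $- \frac{12779}{15} \approx -851.93$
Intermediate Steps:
$E{\left(p \right)} = - 12 p$ ($E{\left(p \right)} = - 4 \cdot 3 p = - 12 p$)
$h = 132$
$R = \frac{1}{325} \approx 0.0030769$
$B{\left(s \right)} = - \frac{1}{15}$ ($B{\left(s \right)} = \frac{1}{132 - 147} = \frac{1}{-15} = - \frac{1}{15}$)
$E{\left(71 \right)} - B{\left(R \right)} = \left(-12\right) 71 - - \frac{1}{15} = -852 + \frac{1}{15} = - \frac{12779}{15}$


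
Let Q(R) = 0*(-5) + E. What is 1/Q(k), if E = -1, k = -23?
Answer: -1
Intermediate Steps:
Q(R) = -1 (Q(R) = 0*(-5) - 1 = 0 - 1 = -1)
1/Q(k) = 1/(-1) = -1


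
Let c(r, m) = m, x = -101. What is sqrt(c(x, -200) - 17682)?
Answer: I*sqrt(17882) ≈ 133.72*I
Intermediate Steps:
sqrt(c(x, -200) - 17682) = sqrt(-200 - 17682) = sqrt(-17882) = I*sqrt(17882)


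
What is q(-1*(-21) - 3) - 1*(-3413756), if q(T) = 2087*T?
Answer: 3451322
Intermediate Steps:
q(-1*(-21) - 3) - 1*(-3413756) = 2087*(-1*(-21) - 3) - 1*(-3413756) = 2087*(21 - 3) + 3413756 = 2087*18 + 3413756 = 37566 + 3413756 = 3451322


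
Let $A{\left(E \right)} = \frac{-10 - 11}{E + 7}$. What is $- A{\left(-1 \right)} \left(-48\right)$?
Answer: $-168$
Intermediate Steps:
$A{\left(E \right)} = - \frac{21}{7 + E}$
$- A{\left(-1 \right)} \left(-48\right) = - - \frac{21}{7 - 1} \left(-48\right) = - - \frac{21}{6} \left(-48\right) = - \left(-21\right) \frac{1}{6} \left(-48\right) = - \frac{\left(-7\right) \left(-48\right)}{2} = \left(-1\right) 168 = -168$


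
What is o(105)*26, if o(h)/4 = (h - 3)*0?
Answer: 0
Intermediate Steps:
o(h) = 0 (o(h) = 4*((h - 3)*0) = 4*((-3 + h)*0) = 4*0 = 0)
o(105)*26 = 0*26 = 0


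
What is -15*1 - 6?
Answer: -21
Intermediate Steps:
-15*1 - 6 = -15 - 6 = -21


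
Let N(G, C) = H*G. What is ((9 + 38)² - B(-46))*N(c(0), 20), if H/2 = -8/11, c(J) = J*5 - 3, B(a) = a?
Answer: 9840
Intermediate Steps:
c(J) = -3 + 5*J (c(J) = 5*J - 3 = -3 + 5*J)
H = -16/11 (H = 2*(-8/11) = -16/11 ≈ -1.4545)
N(G, C) = -16*G/11
((9 + 38)² - B(-46))*N(c(0), 20) = ((9 + 38)² - 1*(-46))*(-16*(-3 + 5*0)/11) = (47² + 46)*(-16*(-3 + 0)/11) = (2209 + 46)*(-16/11*(-3)) = 2255*(48/11) = 9840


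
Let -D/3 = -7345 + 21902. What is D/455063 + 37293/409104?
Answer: -298438775/62056031184 ≈ -0.0048092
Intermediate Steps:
D = -43671 (D = -3*(-7345 + 21902) = -3*14557 = -43671)
D/455063 + 37293/409104 = -43671/455063 + 37293/409104 = -43671*1/455063 + 37293*(1/409104) = -43671/455063 + 12431/136368 = -298438775/62056031184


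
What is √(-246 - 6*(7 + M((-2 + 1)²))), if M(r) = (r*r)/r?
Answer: 7*I*√6 ≈ 17.146*I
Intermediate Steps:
M(r) = r (M(r) = r²/r = r)
√(-246 - 6*(7 + M((-2 + 1)²))) = √(-246 - 6*(7 + (-2 + 1)²)) = √(-246 - 6*(7 + (-1)²)) = √(-246 - 6*(7 + 1)) = √(-246 - 6*8) = √(-246 - 48) = √(-294) = 7*I*√6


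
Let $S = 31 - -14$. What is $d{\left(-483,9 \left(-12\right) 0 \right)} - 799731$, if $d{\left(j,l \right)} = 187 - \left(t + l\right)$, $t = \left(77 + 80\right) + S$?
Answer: $-799746$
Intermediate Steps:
$S = 45$ ($S = 31 + 14 = 45$)
$t = 202$ ($t = \left(77 + 80\right) + 45 = 157 + 45 = 202$)
$d{\left(j,l \right)} = -15 - l$ ($d{\left(j,l \right)} = 187 - \left(202 + l\right) = -15 - l$)
$d{\left(-483,9 \left(-12\right) 0 \right)} - 799731 = \left(-15 - 9 \left(-12\right) 0\right) - 799731 = \left(-15 - \left(-108\right) 0\right) - 799731 = \left(-15 - 0\right) - 799731 = \left(-15 + 0\right) - 799731 = -15 - 799731 = -799746$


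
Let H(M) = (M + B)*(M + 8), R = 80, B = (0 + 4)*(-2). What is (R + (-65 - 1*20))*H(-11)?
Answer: -285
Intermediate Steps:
B = -8 (B = 4*(-2) = -8)
H(M) = (-8 + M)*(8 + M) (H(M) = (M - 8)*(M + 8) = (-8 + M)*(8 + M))
(R + (-65 - 1*20))*H(-11) = (80 + (-65 - 1*20))*(-64 + (-11)²) = (80 + (-65 - 20))*(-64 + 121) = (80 - 85)*57 = -5*57 = -285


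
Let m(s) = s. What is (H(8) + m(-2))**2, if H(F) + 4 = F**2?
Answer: 3364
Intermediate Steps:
H(F) = -4 + F**2
(H(8) + m(-2))**2 = ((-4 + 8**2) - 2)**2 = ((-4 + 64) - 2)**2 = (60 - 2)**2 = 58**2 = 3364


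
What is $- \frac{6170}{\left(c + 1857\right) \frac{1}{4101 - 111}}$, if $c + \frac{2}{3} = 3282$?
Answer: $- \frac{14770980}{3083} \approx -4791.1$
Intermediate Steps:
$c = \frac{9844}{3}$ ($c = - \frac{2}{3} + 3282 = \frac{9844}{3} \approx 3281.3$)
$- \frac{6170}{\left(c + 1857\right) \frac{1}{4101 - 111}} = - \frac{6170}{\left(\frac{9844}{3} + 1857\right) \frac{1}{4101 - 111}} = - \frac{6170}{\frac{15415}{3} \cdot \frac{1}{3990}} = - \frac{6170}{\frac{3083}{2394}} = \left(-6170\right) \frac{2394}{3083} = - \frac{14770980}{3083}$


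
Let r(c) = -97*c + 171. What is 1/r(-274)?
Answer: 1/26749 ≈ 3.7385e-5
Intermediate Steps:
r(c) = 171 - 97*c
1/r(-274) = 1/(171 - 97*(-274)) = 1/(171 + 26578) = 1/26749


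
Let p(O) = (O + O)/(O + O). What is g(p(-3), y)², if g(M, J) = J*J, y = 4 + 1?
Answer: 625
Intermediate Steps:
p(O) = 1 (p(O) = (2*O)/((2*O)) = (2*O)*(1/(2*O)) = 1)
y = 5
g(M, J) = J²
g(p(-3), y)² = (5²)² = 25² = 625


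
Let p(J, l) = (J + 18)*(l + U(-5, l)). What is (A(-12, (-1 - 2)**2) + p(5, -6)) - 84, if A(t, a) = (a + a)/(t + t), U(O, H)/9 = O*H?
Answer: 23949/4 ≈ 5987.3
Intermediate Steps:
U(O, H) = 9*H*O (U(O, H) = 9*(O*H) = 9*(H*O) = 9*H*O)
A(t, a) = a/t (A(t, a) = (2*a)/((2*t)) = (2*a)*(1/(2*t)) = a/t)
p(J, l) = -44*l*(18 + J) (p(J, l) = (J + 18)*(l + 9*l*(-5)) = (18 + J)*(l - 45*l) = (18 + J)*(-44*l) = -44*l*(18 + J))
(A(-12, (-1 - 2)**2) + p(5, -6)) - 84 = ((-1 - 2)**2/(-12) + 44*(-6)*(-18 - 1*5)) - 84 = ((-3)**2*(-1/12) + 44*(-6)*(-18 - 5)) - 84 = (9*(-1/12) + 44*(-6)*(-23)) - 84 = (-3/4 + 6072) - 84 = 24285/4 - 84 = 23949/4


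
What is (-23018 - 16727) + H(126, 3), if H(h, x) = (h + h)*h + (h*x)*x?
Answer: -6859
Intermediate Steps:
H(h, x) = 2*h**2 + h*x**2 (H(h, x) = (2*h)*h + h*x**2 = 2*h**2 + h*x**2)
(-23018 - 16727) + H(126, 3) = (-23018 - 16727) + 126*(3**2 + 2*126) = -39745 + 126*(9 + 252) = -39745 + 126*261 = -39745 + 32886 = -6859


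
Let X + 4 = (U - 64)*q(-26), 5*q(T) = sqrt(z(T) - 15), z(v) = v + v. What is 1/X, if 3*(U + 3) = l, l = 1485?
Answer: -25/3068432 - 535*I*sqrt(67)/3068432 ≈ -8.1475e-6 - 0.0014272*I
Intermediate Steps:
z(v) = 2*v
U = 492 (U = -3 + (1/3)*1485 = -3 + 495 = 492)
q(T) = sqrt(-15 + 2*T)/5 (q(T) = sqrt(2*T - 15)/5 = sqrt(-15 + 2*T)/5)
X = -4 + 428*I*sqrt(67)/5 (X = -4 + (492 - 64)*(sqrt(-15 + 2*(-26))/5) = -4 + 428*(sqrt(-15 - 52)/5) = -4 + 428*(sqrt(-67)/5) = -4 + 428*((I*sqrt(67))/5) = -4 + 428*(I*sqrt(67)/5) = -4 + 428*I*sqrt(67)/5 ≈ -4.0 + 700.67*I)
1/X = 1/(-4 + 428*I*sqrt(67)/5)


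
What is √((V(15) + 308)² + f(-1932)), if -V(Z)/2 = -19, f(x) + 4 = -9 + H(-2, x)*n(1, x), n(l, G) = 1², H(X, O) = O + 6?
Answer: √117777 ≈ 343.19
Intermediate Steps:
H(X, O) = 6 + O
n(l, G) = 1
f(x) = -7 + x (f(x) = -4 + (-9 + (6 + x)*1) = -4 + (-9 + (6 + x)) = -4 + (-3 + x) = -7 + x)
V(Z) = 38 (V(Z) = -2*(-19) = 38)
√((V(15) + 308)² + f(-1932)) = √((38 + 308)² + (-7 - 1932)) = √(346² - 1939) = √(119716 - 1939) = √117777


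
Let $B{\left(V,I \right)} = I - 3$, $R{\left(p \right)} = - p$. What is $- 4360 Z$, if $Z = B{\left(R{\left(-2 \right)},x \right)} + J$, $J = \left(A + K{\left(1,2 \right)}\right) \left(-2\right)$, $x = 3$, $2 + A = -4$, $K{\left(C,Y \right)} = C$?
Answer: $-43600$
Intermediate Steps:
$A = -6$ ($A = -2 - 4 = -6$)
$B{\left(V,I \right)} = -3 + I$ ($B{\left(V,I \right)} = I - 3 = -3 + I$)
$J = 10$ ($J = \left(-6 + 1\right) \left(-2\right) = \left(-5\right) \left(-2\right) = 10$)
$Z = 10$ ($Z = \left(-3 + 3\right) + 10 = 0 + 10 = 10$)
$- 4360 Z = \left(-4360\right) 10 = -43600$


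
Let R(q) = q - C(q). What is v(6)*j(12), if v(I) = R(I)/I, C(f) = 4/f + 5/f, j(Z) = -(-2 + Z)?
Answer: -15/2 ≈ -7.5000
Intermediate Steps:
j(Z) = 2 - Z
C(f) = 9/f
R(q) = q - 9/q
v(I) = (I - 9/I)/I
v(6)*j(12) = (1 - 9/6²)*(2 - 1*12) = (1 - 9*1/36)*(2 - 12) = (1 - ¼)*(-10) = (¾)*(-10) = -15/2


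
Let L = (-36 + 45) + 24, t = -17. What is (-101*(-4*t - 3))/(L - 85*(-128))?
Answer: -6565/10913 ≈ -0.60158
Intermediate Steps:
L = 33 (L = 9 + 24 = 33)
(-101*(-4*t - 3))/(L - 85*(-128)) = (-101*(-4*(-17) - 3))/(33 - 85*(-128)) = (-101*(68 - 3))/(33 + 10880) = -101*65/10913 = -6565*1/10913 = -6565/10913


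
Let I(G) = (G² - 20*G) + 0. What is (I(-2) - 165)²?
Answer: 14641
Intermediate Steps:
I(G) = G² - 20*G
(I(-2) - 165)² = (-2*(-20 - 2) - 165)² = (-2*(-22) - 165)² = (44 - 165)² = (-121)² = 14641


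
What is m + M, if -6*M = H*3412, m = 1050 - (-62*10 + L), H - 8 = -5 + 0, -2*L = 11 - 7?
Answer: -34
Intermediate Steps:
L = -2 (L = -(11 - 7)/2 = -½*4 = -2)
H = 3 (H = 8 + (-5 + 0) = 8 - 5 = 3)
m = 1672 (m = 1050 - (-62*10 - 2) = 1050 - (-620 - 2) = 1050 - 1*(-622) = 1050 + 622 = 1672)
M = -1706 (M = -3412/2 = -⅙*10236 = -1706)
m + M = 1672 - 1706 = -34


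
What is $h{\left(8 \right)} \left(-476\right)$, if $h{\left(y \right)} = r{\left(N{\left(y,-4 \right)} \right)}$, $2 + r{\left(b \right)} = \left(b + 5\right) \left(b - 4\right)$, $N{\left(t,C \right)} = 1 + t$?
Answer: $-32368$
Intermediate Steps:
$r{\left(b \right)} = -2 + \left(-4 + b\right) \left(5 + b\right)$ ($r{\left(b \right)} = -2 + \left(b + 5\right) \left(b - 4\right) = -2 + \left(5 + b\right) \left(-4 + b\right) = -2 + \left(-4 + b\right) \left(5 + b\right)$)
$h{\left(y \right)} = -21 + y + \left(1 + y\right)^{2}$ ($h{\left(y \right)} = -22 + \left(1 + y\right) + \left(1 + y\right)^{2} = -21 + y + \left(1 + y\right)^{2}$)
$h{\left(8 \right)} \left(-476\right) = \left(-21 + 8 + \left(1 + 8\right)^{2}\right) \left(-476\right) = \left(-21 + 8 + 9^{2}\right) \left(-476\right) = \left(-21 + 8 + 81\right) \left(-476\right) = 68 \left(-476\right) = -32368$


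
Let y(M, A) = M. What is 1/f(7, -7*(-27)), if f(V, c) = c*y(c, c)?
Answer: 1/35721 ≈ 2.7995e-5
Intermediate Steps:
f(V, c) = c² (f(V, c) = c*c = c²)
1/f(7, -7*(-27)) = 1/((-7*(-27))²) = 1/(189²) = 1/35721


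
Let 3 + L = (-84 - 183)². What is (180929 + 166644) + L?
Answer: 418859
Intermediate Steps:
L = 71286 (L = -3 + (-84 - 183)² = -3 + (-267)² = -3 + 71289 = 71286)
(180929 + 166644) + L = (180929 + 166644) + 71286 = 347573 + 71286 = 418859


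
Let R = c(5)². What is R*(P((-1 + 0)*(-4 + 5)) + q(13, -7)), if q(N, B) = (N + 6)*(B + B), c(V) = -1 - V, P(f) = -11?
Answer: -9972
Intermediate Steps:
q(N, B) = 2*B*(6 + N) (q(N, B) = (6 + N)*(2*B) = 2*B*(6 + N))
R = 36 (R = (-1 - 1*5)² = (-1 - 5)² = (-6)² = 36)
R*(P((-1 + 0)*(-4 + 5)) + q(13, -7)) = 36*(-11 + 2*(-7)*(6 + 13)) = 36*(-11 + 2*(-7)*19) = 36*(-11 - 266) = 36*(-277) = -9972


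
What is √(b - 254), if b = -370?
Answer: 4*I*√39 ≈ 24.98*I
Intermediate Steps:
√(b - 254) = √(-370 - 254) = √(-624) = 4*I*√39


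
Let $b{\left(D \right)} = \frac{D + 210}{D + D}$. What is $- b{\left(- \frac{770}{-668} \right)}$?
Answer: $- \frac{2015}{22} \approx -91.591$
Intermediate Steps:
$b{\left(D \right)} = \frac{210 + D}{2 D}$
$- b{\left(- \frac{770}{-668} \right)} = - \frac{210 - \frac{770}{-668}}{2 \left(- \frac{770}{-668}\right)} = - \frac{210 - - \frac{385}{334}}{2 \left(\left(-770\right) \left(- \frac{1}{668}\right)\right)} = - \frac{210 + \frac{385}{334}}{2 \cdot \frac{385}{334}} = - \frac{334 \cdot 70525}{2 \cdot 385 \cdot 334} = \left(-1\right) \frac{2015}{22} = - \frac{2015}{22}$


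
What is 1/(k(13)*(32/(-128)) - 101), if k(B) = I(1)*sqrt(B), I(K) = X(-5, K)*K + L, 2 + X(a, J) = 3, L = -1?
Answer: -1/101 ≈ -0.0099010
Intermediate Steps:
X(a, J) = 1 (X(a, J) = -2 + 3 = 1)
I(K) = -1 + K (I(K) = 1*K - 1 = K - 1 = -1 + K)
k(B) = 0 (k(B) = (-1 + 1)*sqrt(B) = 0*sqrt(B) = 0)
1/(k(13)*(32/(-128)) - 101) = 1/(0*(32/(-128)) - 101) = 1/(0*(32*(-1/128)) - 101) = 1/(0*(-1/4) - 101) = 1/(0 - 101) = 1/(-101) = -1/101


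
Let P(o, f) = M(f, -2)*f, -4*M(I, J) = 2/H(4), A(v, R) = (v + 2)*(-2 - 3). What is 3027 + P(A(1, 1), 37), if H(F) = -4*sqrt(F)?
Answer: 48469/16 ≈ 3029.3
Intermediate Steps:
A(v, R) = -10 - 5*v (A(v, R) = (2 + v)*(-5) = -10 - 5*v)
M(I, J) = 1/16 (M(I, J) = -1/(2*((-4*sqrt(4)))) = -1/(2*((-4*2))) = -1/(2*(-8)) = -(-1)/(2*8) = -1/4*(-1/4) = 1/16)
P(o, f) = f/16
3027 + P(A(1, 1), 37) = 3027 + (1/16)*37 = 3027 + 37/16 = 48469/16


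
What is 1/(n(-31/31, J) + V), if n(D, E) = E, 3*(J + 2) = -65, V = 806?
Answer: 3/2347 ≈ 0.0012782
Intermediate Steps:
J = -71/3 (J = -2 + (1/3)*(-65) = -2 - 65/3 = -71/3 ≈ -23.667)
1/(n(-31/31, J) + V) = 1/(-71/3 + 806) = 1/(2347/3) = 3/2347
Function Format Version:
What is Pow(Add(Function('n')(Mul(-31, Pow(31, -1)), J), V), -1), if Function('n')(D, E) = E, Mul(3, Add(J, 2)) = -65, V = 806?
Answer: Rational(3, 2347) ≈ 0.0012782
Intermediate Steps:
J = Rational(-71, 3) (J = Add(-2, Mul(Rational(1, 3), -65)) = Add(-2, Rational(-65, 3)) = Rational(-71, 3) ≈ -23.667)
Pow(Add(Function('n')(Mul(-31, Pow(31, -1)), J), V), -1) = Pow(Add(Rational(-71, 3), 806), -1) = Pow(Rational(2347, 3), -1) = Rational(3, 2347)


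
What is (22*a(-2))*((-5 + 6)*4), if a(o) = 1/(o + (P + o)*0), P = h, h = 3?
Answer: -44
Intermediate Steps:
P = 3
a(o) = 1/o (a(o) = 1/(o + (3 + o)*0) = 1/(o + 0) = 1/o)
(22*a(-2))*((-5 + 6)*4) = (22/(-2))*((-5 + 6)*4) = (22*(-½))*(1*4) = -11*4 = -44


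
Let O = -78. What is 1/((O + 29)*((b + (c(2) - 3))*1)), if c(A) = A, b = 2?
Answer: -1/49 ≈ -0.020408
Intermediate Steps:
1/((O + 29)*((b + (c(2) - 3))*1)) = 1/((-78 + 29)*((2 + (2 - 3))*1)) = 1/(-49*(2 - 1)) = 1/(-49) = -1/49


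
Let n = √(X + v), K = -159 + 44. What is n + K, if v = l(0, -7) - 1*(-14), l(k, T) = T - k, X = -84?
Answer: -115 + I*√77 ≈ -115.0 + 8.775*I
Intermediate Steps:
v = 7 (v = (-7 - 1*0) - 1*(-14) = (-7 + 0) + 14 = -7 + 14 = 7)
K = -115
n = I*√77 (n = √(-84 + 7) = √(-77) = I*√77 ≈ 8.775*I)
n + K = I*√77 - 115 = -115 + I*√77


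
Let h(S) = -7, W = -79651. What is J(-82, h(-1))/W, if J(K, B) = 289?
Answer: -289/79651 ≈ -0.0036283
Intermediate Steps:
J(-82, h(-1))/W = 289/(-79651) = 289*(-1/79651) = -289/79651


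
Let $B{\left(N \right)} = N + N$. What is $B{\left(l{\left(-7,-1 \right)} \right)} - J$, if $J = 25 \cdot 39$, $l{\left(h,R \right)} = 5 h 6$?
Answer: $-1395$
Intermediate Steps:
$l{\left(h,R \right)} = 30 h$
$B{\left(N \right)} = 2 N$
$J = 975$
$B{\left(l{\left(-7,-1 \right)} \right)} - J = 2 \cdot 30 \left(-7\right) - 975 = 2 \left(-210\right) - 975 = -420 - 975 = -1395$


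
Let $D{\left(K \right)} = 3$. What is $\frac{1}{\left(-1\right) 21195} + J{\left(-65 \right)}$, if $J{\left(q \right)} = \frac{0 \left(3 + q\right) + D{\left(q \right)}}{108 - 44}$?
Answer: $\frac{63521}{1356480} \approx 0.046828$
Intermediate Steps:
$J{\left(q \right)} = \frac{3}{64}$ ($J{\left(q \right)} = \frac{0 \left(3 + q\right) + 3}{108 - 44} = \frac{0 + 3}{64} = 3 \cdot \frac{1}{64} = \frac{3}{64}$)
$\frac{1}{\left(-1\right) 21195} + J{\left(-65 \right)} = \frac{1}{\left(-1\right) 21195} + \frac{3}{64} = \frac{1}{-21195} + \frac{3}{64} = - \frac{1}{21195} + \frac{3}{64} = \frac{63521}{1356480}$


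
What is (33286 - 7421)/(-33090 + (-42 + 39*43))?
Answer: -5173/6291 ≈ -0.82229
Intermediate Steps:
(33286 - 7421)/(-33090 + (-42 + 39*43)) = 25865/(-33090 + (-42 + 1677)) = 25865/(-33090 + 1635) = 25865/(-31455) = 25865*(-1/31455) = -5173/6291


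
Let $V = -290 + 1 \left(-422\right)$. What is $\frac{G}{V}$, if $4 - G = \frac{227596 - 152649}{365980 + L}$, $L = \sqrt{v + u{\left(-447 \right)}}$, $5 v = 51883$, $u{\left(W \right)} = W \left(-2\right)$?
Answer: $- \frac{317710183411}{59603900362583} - \frac{74947 \sqrt{281765}}{476831202900664} \approx -0.0053304$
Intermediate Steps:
$V = -712$ ($V = -290 - 422 = -712$)
$u{\left(W \right)} = - 2 W$
$v = \frac{51883}{5}$ ($v = \frac{1}{5} \cdot 51883 = \frac{51883}{5} \approx 10377.0$)
$L = \frac{\sqrt{281765}}{5}$ ($L = \sqrt{\frac{51883}{5} - -894} = \sqrt{\frac{51883}{5} + 894} = \sqrt{\frac{56353}{5}} = \frac{\sqrt{281765}}{5} \approx 106.16$)
$G = 4 - \frac{74947}{365980 + \frac{\sqrt{281765}}{5}}$ ($G = 4 - \frac{227596 - 152649}{365980 + \frac{\sqrt{281765}}{5}} = 4 - \frac{74947}{365980 + \frac{\sqrt{281765}}{5}} \approx 3.7953$)
$\frac{G}{V} = \frac{\frac{2541681467288}{669706745647} + \frac{74947 \sqrt{281765}}{669706745647}}{-712} = \left(\frac{2541681467288}{669706745647} + \frac{74947 \sqrt{281765}}{669706745647}\right) \left(- \frac{1}{712}\right) = - \frac{317710183411}{59603900362583} - \frac{74947 \sqrt{281765}}{476831202900664}$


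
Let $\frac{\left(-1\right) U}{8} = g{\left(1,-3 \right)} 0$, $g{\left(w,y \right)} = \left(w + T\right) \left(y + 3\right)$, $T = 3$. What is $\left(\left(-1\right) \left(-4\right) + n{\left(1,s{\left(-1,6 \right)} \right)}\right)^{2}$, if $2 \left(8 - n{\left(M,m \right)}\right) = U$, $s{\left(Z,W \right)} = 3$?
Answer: $144$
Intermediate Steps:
$g{\left(w,y \right)} = \left(3 + w\right) \left(3 + y\right)$ ($g{\left(w,y \right)} = \left(w + 3\right) \left(y + 3\right) = \left(3 + w\right) \left(3 + y\right)$)
$U = 0$ ($U = - 8 \left(9 + 3 \cdot 1 + 3 \left(-3\right) + 1 \left(-3\right)\right) 0 = - 8 \left(9 + 3 - 9 - 3\right) 0 = - 8 \cdot 0 \cdot 0 = \left(-8\right) 0 = 0$)
$n{\left(M,m \right)} = 8$ ($n{\left(M,m \right)} = 8 - 0 = 8 + 0 = 8$)
$\left(\left(-1\right) \left(-4\right) + n{\left(1,s{\left(-1,6 \right)} \right)}\right)^{2} = \left(\left(-1\right) \left(-4\right) + 8\right)^{2} = \left(4 + 8\right)^{2} = 12^{2} = 144$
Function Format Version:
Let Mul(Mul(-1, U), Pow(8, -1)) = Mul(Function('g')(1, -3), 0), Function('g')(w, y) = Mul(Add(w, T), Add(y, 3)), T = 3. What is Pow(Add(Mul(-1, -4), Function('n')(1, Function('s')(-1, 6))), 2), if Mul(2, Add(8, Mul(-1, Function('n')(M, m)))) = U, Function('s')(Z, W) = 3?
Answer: 144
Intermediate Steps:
Function('g')(w, y) = Mul(Add(3, w), Add(3, y)) (Function('g')(w, y) = Mul(Add(w, 3), Add(y, 3)) = Mul(Add(3, w), Add(3, y)))
U = 0 (U = Mul(-8, Mul(Add(9, Mul(3, 1), Mul(3, -3), Mul(1, -3)), 0)) = Mul(-8, Mul(Add(9, 3, -9, -3), 0)) = Mul(-8, Mul(0, 0)) = Mul(-8, 0) = 0)
Function('n')(M, m) = 8 (Function('n')(M, m) = Add(8, Mul(Rational(-1, 2), 0)) = Add(8, 0) = 8)
Pow(Add(Mul(-1, -4), Function('n')(1, Function('s')(-1, 6))), 2) = Pow(Add(Mul(-1, -4), 8), 2) = Pow(Add(4, 8), 2) = Pow(12, 2) = 144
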